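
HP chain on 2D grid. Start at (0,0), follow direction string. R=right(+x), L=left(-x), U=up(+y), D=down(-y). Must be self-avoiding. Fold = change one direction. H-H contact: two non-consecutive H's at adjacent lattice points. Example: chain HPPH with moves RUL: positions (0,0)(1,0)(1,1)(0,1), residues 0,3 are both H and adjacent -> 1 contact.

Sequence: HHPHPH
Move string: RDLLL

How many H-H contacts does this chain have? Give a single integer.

Answer: 1

Derivation:
Positions: [(0, 0), (1, 0), (1, -1), (0, -1), (-1, -1), (-2, -1)]
H-H contact: residue 0 @(0,0) - residue 3 @(0, -1)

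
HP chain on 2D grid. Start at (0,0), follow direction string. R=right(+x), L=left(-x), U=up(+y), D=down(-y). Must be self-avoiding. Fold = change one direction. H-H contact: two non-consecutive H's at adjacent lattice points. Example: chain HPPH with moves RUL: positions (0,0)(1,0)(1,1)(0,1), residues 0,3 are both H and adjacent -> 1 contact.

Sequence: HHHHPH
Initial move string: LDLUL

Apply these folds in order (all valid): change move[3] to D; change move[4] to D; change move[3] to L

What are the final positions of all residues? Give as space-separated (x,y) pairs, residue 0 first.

Answer: (0,0) (-1,0) (-1,-1) (-2,-1) (-3,-1) (-3,-2)

Derivation:
Initial moves: LDLUL
Fold: move[3]->D => LDLDL (positions: [(0, 0), (-1, 0), (-1, -1), (-2, -1), (-2, -2), (-3, -2)])
Fold: move[4]->D => LDLDD (positions: [(0, 0), (-1, 0), (-1, -1), (-2, -1), (-2, -2), (-2, -3)])
Fold: move[3]->L => LDLLD (positions: [(0, 0), (-1, 0), (-1, -1), (-2, -1), (-3, -1), (-3, -2)])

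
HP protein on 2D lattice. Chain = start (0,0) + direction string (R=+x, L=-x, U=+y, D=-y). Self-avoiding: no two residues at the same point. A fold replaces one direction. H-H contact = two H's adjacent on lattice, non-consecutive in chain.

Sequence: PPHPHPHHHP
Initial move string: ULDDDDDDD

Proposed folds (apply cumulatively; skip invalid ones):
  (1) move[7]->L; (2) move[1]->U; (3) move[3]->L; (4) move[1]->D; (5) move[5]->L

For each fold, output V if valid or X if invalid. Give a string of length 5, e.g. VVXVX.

Initial: ULDDDDDDD -> [(0, 0), (0, 1), (-1, 1), (-1, 0), (-1, -1), (-1, -2), (-1, -3), (-1, -4), (-1, -5), (-1, -6)]
Fold 1: move[7]->L => ULDDDDDLD VALID
Fold 2: move[1]->U => UUDDDDDLD INVALID (collision), skipped
Fold 3: move[3]->L => ULDLDDDLD VALID
Fold 4: move[1]->D => UDDLDDDLD INVALID (collision), skipped
Fold 5: move[5]->L => ULDLDLDLD VALID

Answer: VXVXV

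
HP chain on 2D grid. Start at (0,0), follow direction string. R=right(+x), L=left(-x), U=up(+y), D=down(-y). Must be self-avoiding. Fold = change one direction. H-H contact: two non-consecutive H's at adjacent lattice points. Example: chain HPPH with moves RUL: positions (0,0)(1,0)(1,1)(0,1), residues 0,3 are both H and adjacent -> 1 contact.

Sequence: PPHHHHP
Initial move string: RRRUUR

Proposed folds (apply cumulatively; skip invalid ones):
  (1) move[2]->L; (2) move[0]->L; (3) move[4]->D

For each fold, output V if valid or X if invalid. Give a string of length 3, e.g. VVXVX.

Answer: XXX

Derivation:
Initial: RRRUUR -> [(0, 0), (1, 0), (2, 0), (3, 0), (3, 1), (3, 2), (4, 2)]
Fold 1: move[2]->L => RRLUUR INVALID (collision), skipped
Fold 2: move[0]->L => LRRUUR INVALID (collision), skipped
Fold 3: move[4]->D => RRRUDR INVALID (collision), skipped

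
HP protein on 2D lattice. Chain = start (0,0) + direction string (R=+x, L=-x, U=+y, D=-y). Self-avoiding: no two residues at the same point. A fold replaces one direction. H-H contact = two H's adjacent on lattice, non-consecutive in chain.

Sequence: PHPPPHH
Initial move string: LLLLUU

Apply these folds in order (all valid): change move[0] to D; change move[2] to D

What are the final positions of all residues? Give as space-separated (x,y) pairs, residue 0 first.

Answer: (0,0) (0,-1) (-1,-1) (-1,-2) (-2,-2) (-2,-1) (-2,0)

Derivation:
Initial moves: LLLLUU
Fold: move[0]->D => DLLLUU (positions: [(0, 0), (0, -1), (-1, -1), (-2, -1), (-3, -1), (-3, 0), (-3, 1)])
Fold: move[2]->D => DLDLUU (positions: [(0, 0), (0, -1), (-1, -1), (-1, -2), (-2, -2), (-2, -1), (-2, 0)])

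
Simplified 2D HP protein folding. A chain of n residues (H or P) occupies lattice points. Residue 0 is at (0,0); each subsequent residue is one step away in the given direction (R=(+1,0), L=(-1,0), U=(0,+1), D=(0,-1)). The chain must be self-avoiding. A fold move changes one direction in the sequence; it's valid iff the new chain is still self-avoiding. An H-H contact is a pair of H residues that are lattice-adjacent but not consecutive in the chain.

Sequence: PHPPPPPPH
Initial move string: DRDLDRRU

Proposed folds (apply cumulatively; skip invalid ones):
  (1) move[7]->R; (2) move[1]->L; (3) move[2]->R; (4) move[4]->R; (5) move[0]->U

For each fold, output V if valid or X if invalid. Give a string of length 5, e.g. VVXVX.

Answer: VVXXV

Derivation:
Initial: DRDLDRRU -> [(0, 0), (0, -1), (1, -1), (1, -2), (0, -2), (0, -3), (1, -3), (2, -3), (2, -2)]
Fold 1: move[7]->R => DRDLDRRR VALID
Fold 2: move[1]->L => DLDLDRRR VALID
Fold 3: move[2]->R => DLRLDRRR INVALID (collision), skipped
Fold 4: move[4]->R => DLDLRRRR INVALID (collision), skipped
Fold 5: move[0]->U => ULDLDRRR VALID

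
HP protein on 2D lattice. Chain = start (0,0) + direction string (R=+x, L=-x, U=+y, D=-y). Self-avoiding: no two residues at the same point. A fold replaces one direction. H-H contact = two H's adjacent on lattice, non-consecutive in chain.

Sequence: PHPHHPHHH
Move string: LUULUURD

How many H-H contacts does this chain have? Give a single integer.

Answer: 1

Derivation:
Positions: [(0, 0), (-1, 0), (-1, 1), (-1, 2), (-2, 2), (-2, 3), (-2, 4), (-1, 4), (-1, 3)]
H-H contact: residue 3 @(-1,2) - residue 8 @(-1, 3)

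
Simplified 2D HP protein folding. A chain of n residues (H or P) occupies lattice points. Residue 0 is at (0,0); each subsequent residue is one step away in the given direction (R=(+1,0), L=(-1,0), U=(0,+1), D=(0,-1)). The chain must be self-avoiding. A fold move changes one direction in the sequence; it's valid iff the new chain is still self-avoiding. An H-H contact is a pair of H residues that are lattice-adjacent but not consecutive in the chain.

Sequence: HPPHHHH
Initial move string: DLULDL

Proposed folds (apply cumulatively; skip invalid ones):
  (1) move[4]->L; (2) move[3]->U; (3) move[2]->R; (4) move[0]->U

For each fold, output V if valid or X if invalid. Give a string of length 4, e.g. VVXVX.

Answer: VVXV

Derivation:
Initial: DLULDL -> [(0, 0), (0, -1), (-1, -1), (-1, 0), (-2, 0), (-2, -1), (-3, -1)]
Fold 1: move[4]->L => DLULLL VALID
Fold 2: move[3]->U => DLUULL VALID
Fold 3: move[2]->R => DLRULL INVALID (collision), skipped
Fold 4: move[0]->U => ULUULL VALID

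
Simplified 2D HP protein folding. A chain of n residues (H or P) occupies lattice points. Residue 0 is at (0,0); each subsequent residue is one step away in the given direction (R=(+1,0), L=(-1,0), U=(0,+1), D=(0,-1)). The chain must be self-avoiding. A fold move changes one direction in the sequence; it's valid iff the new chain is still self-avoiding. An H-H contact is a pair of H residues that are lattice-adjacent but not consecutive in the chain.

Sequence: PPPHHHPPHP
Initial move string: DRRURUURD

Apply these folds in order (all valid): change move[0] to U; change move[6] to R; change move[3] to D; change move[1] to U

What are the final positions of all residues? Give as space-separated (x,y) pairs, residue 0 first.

Answer: (0,0) (0,1) (0,2) (1,2) (1,1) (2,1) (2,2) (3,2) (4,2) (4,1)

Derivation:
Initial moves: DRRURUURD
Fold: move[0]->U => URRURUURD (positions: [(0, 0), (0, 1), (1, 1), (2, 1), (2, 2), (3, 2), (3, 3), (3, 4), (4, 4), (4, 3)])
Fold: move[6]->R => URRURURRD (positions: [(0, 0), (0, 1), (1, 1), (2, 1), (2, 2), (3, 2), (3, 3), (4, 3), (5, 3), (5, 2)])
Fold: move[3]->D => URRDRURRD (positions: [(0, 0), (0, 1), (1, 1), (2, 1), (2, 0), (3, 0), (3, 1), (4, 1), (5, 1), (5, 0)])
Fold: move[1]->U => UURDRURRD (positions: [(0, 0), (0, 1), (0, 2), (1, 2), (1, 1), (2, 1), (2, 2), (3, 2), (4, 2), (4, 1)])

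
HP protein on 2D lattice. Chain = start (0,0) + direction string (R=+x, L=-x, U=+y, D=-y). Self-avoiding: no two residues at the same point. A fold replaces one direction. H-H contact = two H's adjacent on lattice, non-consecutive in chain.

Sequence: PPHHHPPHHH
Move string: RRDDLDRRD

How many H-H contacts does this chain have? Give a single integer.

Positions: [(0, 0), (1, 0), (2, 0), (2, -1), (2, -2), (1, -2), (1, -3), (2, -3), (3, -3), (3, -4)]
H-H contact: residue 4 @(2,-2) - residue 7 @(2, -3)

Answer: 1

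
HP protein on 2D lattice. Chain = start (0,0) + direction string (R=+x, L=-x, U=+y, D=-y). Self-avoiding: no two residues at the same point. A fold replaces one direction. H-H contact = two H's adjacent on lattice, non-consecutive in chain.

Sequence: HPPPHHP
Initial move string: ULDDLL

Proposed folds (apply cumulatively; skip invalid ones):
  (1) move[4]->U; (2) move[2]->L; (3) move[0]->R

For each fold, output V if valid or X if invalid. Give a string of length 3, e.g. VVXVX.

Answer: XVX

Derivation:
Initial: ULDDLL -> [(0, 0), (0, 1), (-1, 1), (-1, 0), (-1, -1), (-2, -1), (-3, -1)]
Fold 1: move[4]->U => ULDDUL INVALID (collision), skipped
Fold 2: move[2]->L => ULLDLL VALID
Fold 3: move[0]->R => RLLDLL INVALID (collision), skipped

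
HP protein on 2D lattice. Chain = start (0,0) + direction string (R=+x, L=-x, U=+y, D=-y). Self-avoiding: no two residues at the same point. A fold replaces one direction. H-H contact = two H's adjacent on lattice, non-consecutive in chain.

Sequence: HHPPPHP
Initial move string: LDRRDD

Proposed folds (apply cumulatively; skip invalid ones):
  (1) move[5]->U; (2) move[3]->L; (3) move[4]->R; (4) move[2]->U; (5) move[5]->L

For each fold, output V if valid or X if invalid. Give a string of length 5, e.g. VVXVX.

Initial: LDRRDD -> [(0, 0), (-1, 0), (-1, -1), (0, -1), (1, -1), (1, -2), (1, -3)]
Fold 1: move[5]->U => LDRRDU INVALID (collision), skipped
Fold 2: move[3]->L => LDRLDD INVALID (collision), skipped
Fold 3: move[4]->R => LDRRRD VALID
Fold 4: move[2]->U => LDURRD INVALID (collision), skipped
Fold 5: move[5]->L => LDRRRL INVALID (collision), skipped

Answer: XXVXX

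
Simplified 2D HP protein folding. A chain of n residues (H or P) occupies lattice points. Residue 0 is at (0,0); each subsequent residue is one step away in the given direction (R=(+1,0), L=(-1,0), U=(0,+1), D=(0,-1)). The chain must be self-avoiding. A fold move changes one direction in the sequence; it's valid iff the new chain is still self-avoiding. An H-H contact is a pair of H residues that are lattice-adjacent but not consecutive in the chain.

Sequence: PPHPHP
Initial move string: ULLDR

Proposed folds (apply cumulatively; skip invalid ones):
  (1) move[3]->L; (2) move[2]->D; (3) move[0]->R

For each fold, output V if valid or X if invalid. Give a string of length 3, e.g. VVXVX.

Initial: ULLDR -> [(0, 0), (0, 1), (-1, 1), (-2, 1), (-2, 0), (-1, 0)]
Fold 1: move[3]->L => ULLLR INVALID (collision), skipped
Fold 2: move[2]->D => ULDDR VALID
Fold 3: move[0]->R => RLDDR INVALID (collision), skipped

Answer: XVX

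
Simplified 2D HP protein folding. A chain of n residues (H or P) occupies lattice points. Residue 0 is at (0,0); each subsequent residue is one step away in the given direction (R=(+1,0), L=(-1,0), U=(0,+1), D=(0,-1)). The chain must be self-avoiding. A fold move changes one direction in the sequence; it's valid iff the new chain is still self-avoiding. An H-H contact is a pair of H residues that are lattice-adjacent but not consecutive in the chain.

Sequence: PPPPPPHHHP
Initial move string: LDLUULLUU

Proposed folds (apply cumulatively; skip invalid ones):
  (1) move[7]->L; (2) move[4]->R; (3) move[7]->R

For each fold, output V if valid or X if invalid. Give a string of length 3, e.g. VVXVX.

Initial: LDLUULLUU -> [(0, 0), (-1, 0), (-1, -1), (-2, -1), (-2, 0), (-2, 1), (-3, 1), (-4, 1), (-4, 2), (-4, 3)]
Fold 1: move[7]->L => LDLUULLLU VALID
Fold 2: move[4]->R => LDLURLLLU INVALID (collision), skipped
Fold 3: move[7]->R => LDLUULLRU INVALID (collision), skipped

Answer: VXX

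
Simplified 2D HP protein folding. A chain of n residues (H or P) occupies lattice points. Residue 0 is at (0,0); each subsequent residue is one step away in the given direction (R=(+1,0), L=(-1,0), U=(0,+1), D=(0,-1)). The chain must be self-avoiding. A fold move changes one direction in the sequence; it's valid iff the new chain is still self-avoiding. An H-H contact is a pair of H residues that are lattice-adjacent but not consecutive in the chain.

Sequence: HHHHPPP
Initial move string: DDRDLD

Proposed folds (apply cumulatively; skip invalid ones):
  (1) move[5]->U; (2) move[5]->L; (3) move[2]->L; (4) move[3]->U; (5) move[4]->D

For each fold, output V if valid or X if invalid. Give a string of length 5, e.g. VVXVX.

Answer: XVVVX

Derivation:
Initial: DDRDLD -> [(0, 0), (0, -1), (0, -2), (1, -2), (1, -3), (0, -3), (0, -4)]
Fold 1: move[5]->U => DDRDLU INVALID (collision), skipped
Fold 2: move[5]->L => DDRDLL VALID
Fold 3: move[2]->L => DDLDLL VALID
Fold 4: move[3]->U => DDLULL VALID
Fold 5: move[4]->D => DDLUDL INVALID (collision), skipped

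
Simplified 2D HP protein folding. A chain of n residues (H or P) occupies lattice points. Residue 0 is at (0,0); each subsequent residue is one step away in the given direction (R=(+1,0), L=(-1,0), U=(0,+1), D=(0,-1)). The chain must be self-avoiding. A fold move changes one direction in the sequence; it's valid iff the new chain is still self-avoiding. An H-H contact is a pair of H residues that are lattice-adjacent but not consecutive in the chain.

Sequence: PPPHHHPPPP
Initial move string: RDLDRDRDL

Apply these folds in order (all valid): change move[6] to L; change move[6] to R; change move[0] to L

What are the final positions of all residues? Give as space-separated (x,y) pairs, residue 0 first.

Initial moves: RDLDRDRDL
Fold: move[6]->L => RDLDRDLDL (positions: [(0, 0), (1, 0), (1, -1), (0, -1), (0, -2), (1, -2), (1, -3), (0, -3), (0, -4), (-1, -4)])
Fold: move[6]->R => RDLDRDRDL (positions: [(0, 0), (1, 0), (1, -1), (0, -1), (0, -2), (1, -2), (1, -3), (2, -3), (2, -4), (1, -4)])
Fold: move[0]->L => LDLDRDRDL (positions: [(0, 0), (-1, 0), (-1, -1), (-2, -1), (-2, -2), (-1, -2), (-1, -3), (0, -3), (0, -4), (-1, -4)])

Answer: (0,0) (-1,0) (-1,-1) (-2,-1) (-2,-2) (-1,-2) (-1,-3) (0,-3) (0,-4) (-1,-4)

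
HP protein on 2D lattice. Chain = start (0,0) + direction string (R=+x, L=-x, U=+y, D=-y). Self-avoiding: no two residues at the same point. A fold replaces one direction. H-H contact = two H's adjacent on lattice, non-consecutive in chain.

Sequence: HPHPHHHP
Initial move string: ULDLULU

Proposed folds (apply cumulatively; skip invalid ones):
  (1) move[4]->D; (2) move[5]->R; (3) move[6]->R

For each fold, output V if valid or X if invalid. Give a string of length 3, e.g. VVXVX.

Answer: VXX

Derivation:
Initial: ULDLULU -> [(0, 0), (0, 1), (-1, 1), (-1, 0), (-2, 0), (-2, 1), (-3, 1), (-3, 2)]
Fold 1: move[4]->D => ULDLDLU VALID
Fold 2: move[5]->R => ULDLDRU INVALID (collision), skipped
Fold 3: move[6]->R => ULDLDLR INVALID (collision), skipped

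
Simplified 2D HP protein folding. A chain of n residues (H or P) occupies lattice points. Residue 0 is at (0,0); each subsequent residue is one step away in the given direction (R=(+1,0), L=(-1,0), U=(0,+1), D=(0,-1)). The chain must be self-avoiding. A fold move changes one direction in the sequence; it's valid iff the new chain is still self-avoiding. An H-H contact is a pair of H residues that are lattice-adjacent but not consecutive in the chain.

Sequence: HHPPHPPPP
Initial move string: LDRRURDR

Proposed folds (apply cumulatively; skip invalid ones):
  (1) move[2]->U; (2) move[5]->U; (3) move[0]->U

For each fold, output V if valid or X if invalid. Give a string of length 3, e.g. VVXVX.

Answer: XXX

Derivation:
Initial: LDRRURDR -> [(0, 0), (-1, 0), (-1, -1), (0, -1), (1, -1), (1, 0), (2, 0), (2, -1), (3, -1)]
Fold 1: move[2]->U => LDURURDR INVALID (collision), skipped
Fold 2: move[5]->U => LDRRUUDR INVALID (collision), skipped
Fold 3: move[0]->U => UDRRURDR INVALID (collision), skipped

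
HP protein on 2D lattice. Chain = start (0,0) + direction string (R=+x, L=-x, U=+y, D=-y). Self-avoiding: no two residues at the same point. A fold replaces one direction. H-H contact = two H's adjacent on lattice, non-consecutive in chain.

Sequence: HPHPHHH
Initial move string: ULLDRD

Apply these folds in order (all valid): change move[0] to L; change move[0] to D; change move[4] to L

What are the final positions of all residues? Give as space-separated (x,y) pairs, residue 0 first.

Answer: (0,0) (0,-1) (-1,-1) (-2,-1) (-2,-2) (-3,-2) (-3,-3)

Derivation:
Initial moves: ULLDRD
Fold: move[0]->L => LLLDRD (positions: [(0, 0), (-1, 0), (-2, 0), (-3, 0), (-3, -1), (-2, -1), (-2, -2)])
Fold: move[0]->D => DLLDRD (positions: [(0, 0), (0, -1), (-1, -1), (-2, -1), (-2, -2), (-1, -2), (-1, -3)])
Fold: move[4]->L => DLLDLD (positions: [(0, 0), (0, -1), (-1, -1), (-2, -1), (-2, -2), (-3, -2), (-3, -3)])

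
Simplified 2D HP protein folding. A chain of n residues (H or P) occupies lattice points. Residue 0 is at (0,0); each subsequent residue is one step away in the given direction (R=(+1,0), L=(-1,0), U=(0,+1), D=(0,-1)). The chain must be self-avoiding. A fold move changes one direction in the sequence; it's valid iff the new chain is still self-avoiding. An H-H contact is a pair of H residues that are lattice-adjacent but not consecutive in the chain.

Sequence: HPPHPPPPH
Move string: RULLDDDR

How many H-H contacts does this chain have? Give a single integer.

Positions: [(0, 0), (1, 0), (1, 1), (0, 1), (-1, 1), (-1, 0), (-1, -1), (-1, -2), (0, -2)]
H-H contact: residue 0 @(0,0) - residue 3 @(0, 1)

Answer: 1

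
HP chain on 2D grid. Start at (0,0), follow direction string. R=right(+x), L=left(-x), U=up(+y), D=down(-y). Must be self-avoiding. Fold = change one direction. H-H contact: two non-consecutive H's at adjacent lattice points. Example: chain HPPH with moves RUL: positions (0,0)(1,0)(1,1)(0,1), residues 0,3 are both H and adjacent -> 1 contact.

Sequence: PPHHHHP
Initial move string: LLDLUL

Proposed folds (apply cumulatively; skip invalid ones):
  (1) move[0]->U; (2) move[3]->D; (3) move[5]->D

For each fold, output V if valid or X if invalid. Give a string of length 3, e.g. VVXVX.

Initial: LLDLUL -> [(0, 0), (-1, 0), (-2, 0), (-2, -1), (-3, -1), (-3, 0), (-4, 0)]
Fold 1: move[0]->U => ULDLUL VALID
Fold 2: move[3]->D => ULDDUL INVALID (collision), skipped
Fold 3: move[5]->D => ULDLUD INVALID (collision), skipped

Answer: VXX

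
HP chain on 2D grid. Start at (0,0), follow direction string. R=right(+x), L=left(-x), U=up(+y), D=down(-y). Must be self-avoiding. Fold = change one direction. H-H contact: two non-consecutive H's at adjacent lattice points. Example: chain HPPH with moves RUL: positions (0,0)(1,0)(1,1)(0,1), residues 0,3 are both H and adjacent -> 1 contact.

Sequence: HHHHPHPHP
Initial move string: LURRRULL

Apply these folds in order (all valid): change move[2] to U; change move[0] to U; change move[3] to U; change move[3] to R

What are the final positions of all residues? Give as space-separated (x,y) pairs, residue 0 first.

Initial moves: LURRRULL
Fold: move[2]->U => LUURRULL (positions: [(0, 0), (-1, 0), (-1, 1), (-1, 2), (0, 2), (1, 2), (1, 3), (0, 3), (-1, 3)])
Fold: move[0]->U => UUURRULL (positions: [(0, 0), (0, 1), (0, 2), (0, 3), (1, 3), (2, 3), (2, 4), (1, 4), (0, 4)])
Fold: move[3]->U => UUUURULL (positions: [(0, 0), (0, 1), (0, 2), (0, 3), (0, 4), (1, 4), (1, 5), (0, 5), (-1, 5)])
Fold: move[3]->R => UUURRULL (positions: [(0, 0), (0, 1), (0, 2), (0, 3), (1, 3), (2, 3), (2, 4), (1, 4), (0, 4)])

Answer: (0,0) (0,1) (0,2) (0,3) (1,3) (2,3) (2,4) (1,4) (0,4)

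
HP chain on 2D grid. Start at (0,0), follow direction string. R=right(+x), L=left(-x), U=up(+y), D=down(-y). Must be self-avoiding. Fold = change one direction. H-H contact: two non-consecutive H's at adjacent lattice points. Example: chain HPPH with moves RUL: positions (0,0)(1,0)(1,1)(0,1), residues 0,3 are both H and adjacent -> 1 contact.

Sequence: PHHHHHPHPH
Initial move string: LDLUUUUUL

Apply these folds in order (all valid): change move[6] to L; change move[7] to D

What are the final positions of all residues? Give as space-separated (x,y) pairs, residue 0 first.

Initial moves: LDLUUUUUL
Fold: move[6]->L => LDLUUULUL (positions: [(0, 0), (-1, 0), (-1, -1), (-2, -1), (-2, 0), (-2, 1), (-2, 2), (-3, 2), (-3, 3), (-4, 3)])
Fold: move[7]->D => LDLUUULDL (positions: [(0, 0), (-1, 0), (-1, -1), (-2, -1), (-2, 0), (-2, 1), (-2, 2), (-3, 2), (-3, 1), (-4, 1)])

Answer: (0,0) (-1,0) (-1,-1) (-2,-1) (-2,0) (-2,1) (-2,2) (-3,2) (-3,1) (-4,1)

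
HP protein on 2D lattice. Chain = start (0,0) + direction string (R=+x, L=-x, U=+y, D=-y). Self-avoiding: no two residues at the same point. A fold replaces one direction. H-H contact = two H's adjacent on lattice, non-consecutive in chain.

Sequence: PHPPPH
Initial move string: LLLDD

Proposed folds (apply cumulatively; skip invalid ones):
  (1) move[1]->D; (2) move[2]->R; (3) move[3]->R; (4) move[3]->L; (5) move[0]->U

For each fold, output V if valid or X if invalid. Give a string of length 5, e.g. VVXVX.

Initial: LLLDD -> [(0, 0), (-1, 0), (-2, 0), (-3, 0), (-3, -1), (-3, -2)]
Fold 1: move[1]->D => LDLDD VALID
Fold 2: move[2]->R => LDRDD VALID
Fold 3: move[3]->R => LDRRD VALID
Fold 4: move[3]->L => LDRLD INVALID (collision), skipped
Fold 5: move[0]->U => UDRRD INVALID (collision), skipped

Answer: VVVXX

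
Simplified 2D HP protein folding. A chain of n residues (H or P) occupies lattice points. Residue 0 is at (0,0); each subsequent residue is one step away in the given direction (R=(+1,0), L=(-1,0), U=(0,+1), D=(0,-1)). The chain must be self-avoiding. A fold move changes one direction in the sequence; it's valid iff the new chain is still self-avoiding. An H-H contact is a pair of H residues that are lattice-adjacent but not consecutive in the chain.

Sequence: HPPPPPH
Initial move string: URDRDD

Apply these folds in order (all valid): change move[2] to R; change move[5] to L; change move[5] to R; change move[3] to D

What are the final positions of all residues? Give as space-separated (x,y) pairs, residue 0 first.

Answer: (0,0) (0,1) (1,1) (2,1) (2,0) (2,-1) (3,-1)

Derivation:
Initial moves: URDRDD
Fold: move[2]->R => URRRDD (positions: [(0, 0), (0, 1), (1, 1), (2, 1), (3, 1), (3, 0), (3, -1)])
Fold: move[5]->L => URRRDL (positions: [(0, 0), (0, 1), (1, 1), (2, 1), (3, 1), (3, 0), (2, 0)])
Fold: move[5]->R => URRRDR (positions: [(0, 0), (0, 1), (1, 1), (2, 1), (3, 1), (3, 0), (4, 0)])
Fold: move[3]->D => URRDDR (positions: [(0, 0), (0, 1), (1, 1), (2, 1), (2, 0), (2, -1), (3, -1)])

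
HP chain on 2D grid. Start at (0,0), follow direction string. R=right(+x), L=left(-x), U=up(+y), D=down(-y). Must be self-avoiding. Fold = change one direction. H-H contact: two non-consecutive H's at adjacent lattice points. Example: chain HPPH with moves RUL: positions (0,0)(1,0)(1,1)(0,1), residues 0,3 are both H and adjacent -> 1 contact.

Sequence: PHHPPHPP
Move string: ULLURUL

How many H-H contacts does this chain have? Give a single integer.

Answer: 1

Derivation:
Positions: [(0, 0), (0, 1), (-1, 1), (-2, 1), (-2, 2), (-1, 2), (-1, 3), (-2, 3)]
H-H contact: residue 2 @(-1,1) - residue 5 @(-1, 2)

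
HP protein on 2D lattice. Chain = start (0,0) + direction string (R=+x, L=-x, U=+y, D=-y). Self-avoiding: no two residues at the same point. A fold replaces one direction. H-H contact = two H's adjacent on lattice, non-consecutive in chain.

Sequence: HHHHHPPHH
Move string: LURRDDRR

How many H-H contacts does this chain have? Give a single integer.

Answer: 1

Derivation:
Positions: [(0, 0), (-1, 0), (-1, 1), (0, 1), (1, 1), (1, 0), (1, -1), (2, -1), (3, -1)]
H-H contact: residue 0 @(0,0) - residue 3 @(0, 1)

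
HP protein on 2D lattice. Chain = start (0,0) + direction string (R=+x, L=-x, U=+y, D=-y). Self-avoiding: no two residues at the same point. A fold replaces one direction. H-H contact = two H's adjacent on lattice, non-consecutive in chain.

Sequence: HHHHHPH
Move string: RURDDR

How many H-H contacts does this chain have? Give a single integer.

Positions: [(0, 0), (1, 0), (1, 1), (2, 1), (2, 0), (2, -1), (3, -1)]
H-H contact: residue 1 @(1,0) - residue 4 @(2, 0)

Answer: 1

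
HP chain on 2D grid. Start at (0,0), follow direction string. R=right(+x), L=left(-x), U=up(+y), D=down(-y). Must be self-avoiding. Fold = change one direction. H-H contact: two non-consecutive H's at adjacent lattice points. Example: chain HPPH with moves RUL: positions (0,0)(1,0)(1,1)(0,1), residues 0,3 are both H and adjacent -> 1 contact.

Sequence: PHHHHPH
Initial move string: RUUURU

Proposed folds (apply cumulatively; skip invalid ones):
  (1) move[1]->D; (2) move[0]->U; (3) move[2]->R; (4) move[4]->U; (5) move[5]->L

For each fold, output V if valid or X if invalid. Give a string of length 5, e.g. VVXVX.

Answer: XVVVV

Derivation:
Initial: RUUURU -> [(0, 0), (1, 0), (1, 1), (1, 2), (1, 3), (2, 3), (2, 4)]
Fold 1: move[1]->D => RDUURU INVALID (collision), skipped
Fold 2: move[0]->U => UUUURU VALID
Fold 3: move[2]->R => UURURU VALID
Fold 4: move[4]->U => UURUUU VALID
Fold 5: move[5]->L => UURUUL VALID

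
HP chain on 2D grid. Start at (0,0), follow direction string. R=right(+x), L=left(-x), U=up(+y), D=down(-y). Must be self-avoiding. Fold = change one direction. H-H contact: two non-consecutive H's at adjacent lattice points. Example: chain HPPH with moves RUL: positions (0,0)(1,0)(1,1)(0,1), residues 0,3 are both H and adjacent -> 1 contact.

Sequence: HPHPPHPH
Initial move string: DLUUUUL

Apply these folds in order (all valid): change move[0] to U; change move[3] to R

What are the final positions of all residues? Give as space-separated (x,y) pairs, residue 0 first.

Initial moves: DLUUUUL
Fold: move[0]->U => ULUUUUL (positions: [(0, 0), (0, 1), (-1, 1), (-1, 2), (-1, 3), (-1, 4), (-1, 5), (-2, 5)])
Fold: move[3]->R => ULURUUL (positions: [(0, 0), (0, 1), (-1, 1), (-1, 2), (0, 2), (0, 3), (0, 4), (-1, 4)])

Answer: (0,0) (0,1) (-1,1) (-1,2) (0,2) (0,3) (0,4) (-1,4)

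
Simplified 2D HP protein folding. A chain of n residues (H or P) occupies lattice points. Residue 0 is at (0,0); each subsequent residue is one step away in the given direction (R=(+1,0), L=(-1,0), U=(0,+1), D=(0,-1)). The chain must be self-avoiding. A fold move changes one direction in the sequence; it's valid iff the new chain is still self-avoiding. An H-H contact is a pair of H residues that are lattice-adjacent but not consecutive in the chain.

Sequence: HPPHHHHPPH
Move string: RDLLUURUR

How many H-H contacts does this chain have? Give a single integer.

Positions: [(0, 0), (1, 0), (1, -1), (0, -1), (-1, -1), (-1, 0), (-1, 1), (0, 1), (0, 2), (1, 2)]
H-H contact: residue 0 @(0,0) - residue 5 @(-1, 0)
H-H contact: residue 0 @(0,0) - residue 3 @(0, -1)

Answer: 2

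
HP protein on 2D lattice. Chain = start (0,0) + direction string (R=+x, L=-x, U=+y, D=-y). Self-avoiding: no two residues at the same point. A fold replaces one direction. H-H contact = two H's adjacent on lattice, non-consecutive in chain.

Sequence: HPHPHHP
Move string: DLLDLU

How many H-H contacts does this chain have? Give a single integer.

Positions: [(0, 0), (0, -1), (-1, -1), (-2, -1), (-2, -2), (-3, -2), (-3, -1)]
No H-H contacts found.

Answer: 0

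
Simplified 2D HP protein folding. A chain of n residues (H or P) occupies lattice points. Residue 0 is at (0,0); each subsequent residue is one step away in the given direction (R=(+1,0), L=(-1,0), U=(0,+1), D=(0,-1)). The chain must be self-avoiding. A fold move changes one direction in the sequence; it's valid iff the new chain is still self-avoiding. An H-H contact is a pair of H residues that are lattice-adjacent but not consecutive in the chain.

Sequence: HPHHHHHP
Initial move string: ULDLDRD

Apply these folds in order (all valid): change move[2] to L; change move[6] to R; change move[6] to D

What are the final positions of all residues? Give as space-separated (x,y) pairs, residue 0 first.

Initial moves: ULDLDRD
Fold: move[2]->L => ULLLDRD (positions: [(0, 0), (0, 1), (-1, 1), (-2, 1), (-3, 1), (-3, 0), (-2, 0), (-2, -1)])
Fold: move[6]->R => ULLLDRR (positions: [(0, 0), (0, 1), (-1, 1), (-2, 1), (-3, 1), (-3, 0), (-2, 0), (-1, 0)])
Fold: move[6]->D => ULLLDRD (positions: [(0, 0), (0, 1), (-1, 1), (-2, 1), (-3, 1), (-3, 0), (-2, 0), (-2, -1)])

Answer: (0,0) (0,1) (-1,1) (-2,1) (-3,1) (-3,0) (-2,0) (-2,-1)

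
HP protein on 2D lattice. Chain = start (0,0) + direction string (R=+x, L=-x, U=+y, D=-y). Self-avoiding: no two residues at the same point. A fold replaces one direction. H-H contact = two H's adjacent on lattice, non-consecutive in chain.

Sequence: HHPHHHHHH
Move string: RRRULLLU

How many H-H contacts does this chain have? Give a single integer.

Positions: [(0, 0), (1, 0), (2, 0), (3, 0), (3, 1), (2, 1), (1, 1), (0, 1), (0, 2)]
H-H contact: residue 0 @(0,0) - residue 7 @(0, 1)
H-H contact: residue 1 @(1,0) - residue 6 @(1, 1)

Answer: 2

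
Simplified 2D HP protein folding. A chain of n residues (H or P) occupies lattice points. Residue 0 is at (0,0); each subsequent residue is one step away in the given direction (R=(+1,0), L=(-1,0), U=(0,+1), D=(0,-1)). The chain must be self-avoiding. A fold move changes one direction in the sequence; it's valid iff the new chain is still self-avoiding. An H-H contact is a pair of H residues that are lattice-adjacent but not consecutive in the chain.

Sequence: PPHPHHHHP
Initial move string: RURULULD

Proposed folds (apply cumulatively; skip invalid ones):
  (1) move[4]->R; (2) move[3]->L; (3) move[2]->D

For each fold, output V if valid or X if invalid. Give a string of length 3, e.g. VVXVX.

Answer: XXX

Derivation:
Initial: RURULULD -> [(0, 0), (1, 0), (1, 1), (2, 1), (2, 2), (1, 2), (1, 3), (0, 3), (0, 2)]
Fold 1: move[4]->R => RURURULD INVALID (collision), skipped
Fold 2: move[3]->L => RURLLULD INVALID (collision), skipped
Fold 3: move[2]->D => RUDULULD INVALID (collision), skipped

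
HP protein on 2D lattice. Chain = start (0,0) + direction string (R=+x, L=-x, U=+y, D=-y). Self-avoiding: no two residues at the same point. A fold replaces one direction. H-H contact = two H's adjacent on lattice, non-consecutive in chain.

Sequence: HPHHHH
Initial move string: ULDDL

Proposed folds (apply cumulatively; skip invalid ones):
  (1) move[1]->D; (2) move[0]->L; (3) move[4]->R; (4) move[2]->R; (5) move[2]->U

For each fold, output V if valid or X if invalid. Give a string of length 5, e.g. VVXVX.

Initial: ULDDL -> [(0, 0), (0, 1), (-1, 1), (-1, 0), (-1, -1), (-2, -1)]
Fold 1: move[1]->D => UDDDL INVALID (collision), skipped
Fold 2: move[0]->L => LLDDL VALID
Fold 3: move[4]->R => LLDDR VALID
Fold 4: move[2]->R => LLRDR INVALID (collision), skipped
Fold 5: move[2]->U => LLUDR INVALID (collision), skipped

Answer: XVVXX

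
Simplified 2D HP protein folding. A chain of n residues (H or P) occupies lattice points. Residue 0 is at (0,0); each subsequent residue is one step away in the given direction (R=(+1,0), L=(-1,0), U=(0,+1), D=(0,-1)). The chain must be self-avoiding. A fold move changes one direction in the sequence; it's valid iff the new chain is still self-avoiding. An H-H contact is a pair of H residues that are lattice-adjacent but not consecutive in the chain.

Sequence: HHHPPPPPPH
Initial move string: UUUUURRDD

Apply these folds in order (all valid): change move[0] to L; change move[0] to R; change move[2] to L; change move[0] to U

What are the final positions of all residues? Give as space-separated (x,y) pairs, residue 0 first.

Answer: (0,0) (0,1) (0,2) (-1,2) (-1,3) (-1,4) (0,4) (1,4) (1,3) (1,2)

Derivation:
Initial moves: UUUUURRDD
Fold: move[0]->L => LUUUURRDD (positions: [(0, 0), (-1, 0), (-1, 1), (-1, 2), (-1, 3), (-1, 4), (0, 4), (1, 4), (1, 3), (1, 2)])
Fold: move[0]->R => RUUUURRDD (positions: [(0, 0), (1, 0), (1, 1), (1, 2), (1, 3), (1, 4), (2, 4), (3, 4), (3, 3), (3, 2)])
Fold: move[2]->L => RULUURRDD (positions: [(0, 0), (1, 0), (1, 1), (0, 1), (0, 2), (0, 3), (1, 3), (2, 3), (2, 2), (2, 1)])
Fold: move[0]->U => UULUURRDD (positions: [(0, 0), (0, 1), (0, 2), (-1, 2), (-1, 3), (-1, 4), (0, 4), (1, 4), (1, 3), (1, 2)])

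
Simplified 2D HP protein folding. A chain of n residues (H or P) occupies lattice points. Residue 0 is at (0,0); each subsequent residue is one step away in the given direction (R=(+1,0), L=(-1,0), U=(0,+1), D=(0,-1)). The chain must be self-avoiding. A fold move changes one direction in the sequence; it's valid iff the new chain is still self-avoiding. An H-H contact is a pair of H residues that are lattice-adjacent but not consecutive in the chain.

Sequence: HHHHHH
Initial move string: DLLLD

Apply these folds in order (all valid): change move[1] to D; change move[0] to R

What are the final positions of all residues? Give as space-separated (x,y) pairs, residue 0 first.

Initial moves: DLLLD
Fold: move[1]->D => DDLLD (positions: [(0, 0), (0, -1), (0, -2), (-1, -2), (-2, -2), (-2, -3)])
Fold: move[0]->R => RDLLD (positions: [(0, 0), (1, 0), (1, -1), (0, -1), (-1, -1), (-1, -2)])

Answer: (0,0) (1,0) (1,-1) (0,-1) (-1,-1) (-1,-2)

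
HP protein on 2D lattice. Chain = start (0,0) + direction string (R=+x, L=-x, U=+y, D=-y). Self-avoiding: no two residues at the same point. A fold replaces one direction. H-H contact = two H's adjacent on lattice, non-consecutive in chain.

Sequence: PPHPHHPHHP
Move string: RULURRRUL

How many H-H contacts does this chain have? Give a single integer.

Answer: 1

Derivation:
Positions: [(0, 0), (1, 0), (1, 1), (0, 1), (0, 2), (1, 2), (2, 2), (3, 2), (3, 3), (2, 3)]
H-H contact: residue 2 @(1,1) - residue 5 @(1, 2)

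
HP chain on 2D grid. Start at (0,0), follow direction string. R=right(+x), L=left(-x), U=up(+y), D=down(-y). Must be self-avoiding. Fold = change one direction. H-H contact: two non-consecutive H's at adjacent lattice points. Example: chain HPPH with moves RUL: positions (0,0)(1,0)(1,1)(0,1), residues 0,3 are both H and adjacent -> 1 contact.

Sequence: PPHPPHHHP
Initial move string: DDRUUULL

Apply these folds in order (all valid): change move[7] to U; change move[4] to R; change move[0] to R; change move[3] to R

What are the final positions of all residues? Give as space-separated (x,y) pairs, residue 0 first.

Initial moves: DDRUUULL
Fold: move[7]->U => DDRUUULU (positions: [(0, 0), (0, -1), (0, -2), (1, -2), (1, -1), (1, 0), (1, 1), (0, 1), (0, 2)])
Fold: move[4]->R => DDRURULU (positions: [(0, 0), (0, -1), (0, -2), (1, -2), (1, -1), (2, -1), (2, 0), (1, 0), (1, 1)])
Fold: move[0]->R => RDRURULU (positions: [(0, 0), (1, 0), (1, -1), (2, -1), (2, 0), (3, 0), (3, 1), (2, 1), (2, 2)])
Fold: move[3]->R => RDRRRULU (positions: [(0, 0), (1, 0), (1, -1), (2, -1), (3, -1), (4, -1), (4, 0), (3, 0), (3, 1)])

Answer: (0,0) (1,0) (1,-1) (2,-1) (3,-1) (4,-1) (4,0) (3,0) (3,1)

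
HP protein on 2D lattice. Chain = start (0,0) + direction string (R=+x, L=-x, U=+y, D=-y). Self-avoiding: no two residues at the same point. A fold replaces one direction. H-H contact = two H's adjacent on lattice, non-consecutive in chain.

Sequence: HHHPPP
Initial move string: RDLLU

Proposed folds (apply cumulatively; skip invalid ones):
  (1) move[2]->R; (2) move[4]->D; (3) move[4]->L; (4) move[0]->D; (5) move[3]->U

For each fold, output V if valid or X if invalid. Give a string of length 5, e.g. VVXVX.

Answer: XVVVV

Derivation:
Initial: RDLLU -> [(0, 0), (1, 0), (1, -1), (0, -1), (-1, -1), (-1, 0)]
Fold 1: move[2]->R => RDRLU INVALID (collision), skipped
Fold 2: move[4]->D => RDLLD VALID
Fold 3: move[4]->L => RDLLL VALID
Fold 4: move[0]->D => DDLLL VALID
Fold 5: move[3]->U => DDLUL VALID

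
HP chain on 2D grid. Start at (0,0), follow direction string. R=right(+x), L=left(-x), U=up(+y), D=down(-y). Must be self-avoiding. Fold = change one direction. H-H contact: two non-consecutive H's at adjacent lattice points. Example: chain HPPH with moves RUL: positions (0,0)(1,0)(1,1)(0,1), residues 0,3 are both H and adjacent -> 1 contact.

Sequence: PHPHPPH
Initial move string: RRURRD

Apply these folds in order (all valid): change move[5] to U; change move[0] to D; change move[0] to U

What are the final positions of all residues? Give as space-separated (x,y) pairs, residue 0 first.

Initial moves: RRURRD
Fold: move[5]->U => RRURRU (positions: [(0, 0), (1, 0), (2, 0), (2, 1), (3, 1), (4, 1), (4, 2)])
Fold: move[0]->D => DRURRU (positions: [(0, 0), (0, -1), (1, -1), (1, 0), (2, 0), (3, 0), (3, 1)])
Fold: move[0]->U => URURRU (positions: [(0, 0), (0, 1), (1, 1), (1, 2), (2, 2), (3, 2), (3, 3)])

Answer: (0,0) (0,1) (1,1) (1,2) (2,2) (3,2) (3,3)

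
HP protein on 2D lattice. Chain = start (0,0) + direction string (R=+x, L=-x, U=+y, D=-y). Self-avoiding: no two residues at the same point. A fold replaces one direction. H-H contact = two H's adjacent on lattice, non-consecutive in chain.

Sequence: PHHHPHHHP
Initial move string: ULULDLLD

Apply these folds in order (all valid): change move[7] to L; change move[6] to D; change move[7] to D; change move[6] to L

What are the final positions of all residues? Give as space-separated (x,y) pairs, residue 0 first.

Answer: (0,0) (0,1) (-1,1) (-1,2) (-2,2) (-2,1) (-3,1) (-4,1) (-4,0)

Derivation:
Initial moves: ULULDLLD
Fold: move[7]->L => ULULDLLL (positions: [(0, 0), (0, 1), (-1, 1), (-1, 2), (-2, 2), (-2, 1), (-3, 1), (-4, 1), (-5, 1)])
Fold: move[6]->D => ULULDLDL (positions: [(0, 0), (0, 1), (-1, 1), (-1, 2), (-2, 2), (-2, 1), (-3, 1), (-3, 0), (-4, 0)])
Fold: move[7]->D => ULULDLDD (positions: [(0, 0), (0, 1), (-1, 1), (-1, 2), (-2, 2), (-2, 1), (-3, 1), (-3, 0), (-3, -1)])
Fold: move[6]->L => ULULDLLD (positions: [(0, 0), (0, 1), (-1, 1), (-1, 2), (-2, 2), (-2, 1), (-3, 1), (-4, 1), (-4, 0)])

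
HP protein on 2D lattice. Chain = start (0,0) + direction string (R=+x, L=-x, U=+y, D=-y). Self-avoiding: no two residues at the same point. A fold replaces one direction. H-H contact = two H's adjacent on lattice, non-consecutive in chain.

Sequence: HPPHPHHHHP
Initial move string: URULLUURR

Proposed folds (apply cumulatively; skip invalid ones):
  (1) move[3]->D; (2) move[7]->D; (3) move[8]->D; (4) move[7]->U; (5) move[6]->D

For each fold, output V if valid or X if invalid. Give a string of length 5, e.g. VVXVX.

Initial: URULLUURR -> [(0, 0), (0, 1), (1, 1), (1, 2), (0, 2), (-1, 2), (-1, 3), (-1, 4), (0, 4), (1, 4)]
Fold 1: move[3]->D => URUDLUURR INVALID (collision), skipped
Fold 2: move[7]->D => URULLUUDR INVALID (collision), skipped
Fold 3: move[8]->D => URULLUURD VALID
Fold 4: move[7]->U => URULLUUUD INVALID (collision), skipped
Fold 5: move[6]->D => URULLUDRD INVALID (collision), skipped

Answer: XXVXX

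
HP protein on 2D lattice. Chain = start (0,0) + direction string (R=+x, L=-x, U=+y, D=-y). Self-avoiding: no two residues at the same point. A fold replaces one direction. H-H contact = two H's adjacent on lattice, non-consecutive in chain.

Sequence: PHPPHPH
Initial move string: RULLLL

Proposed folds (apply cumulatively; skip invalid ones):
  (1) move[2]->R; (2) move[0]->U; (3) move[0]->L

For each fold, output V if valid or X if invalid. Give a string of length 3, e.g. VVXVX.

Answer: XVV

Derivation:
Initial: RULLLL -> [(0, 0), (1, 0), (1, 1), (0, 1), (-1, 1), (-2, 1), (-3, 1)]
Fold 1: move[2]->R => RURLLL INVALID (collision), skipped
Fold 2: move[0]->U => UULLLL VALID
Fold 3: move[0]->L => LULLLL VALID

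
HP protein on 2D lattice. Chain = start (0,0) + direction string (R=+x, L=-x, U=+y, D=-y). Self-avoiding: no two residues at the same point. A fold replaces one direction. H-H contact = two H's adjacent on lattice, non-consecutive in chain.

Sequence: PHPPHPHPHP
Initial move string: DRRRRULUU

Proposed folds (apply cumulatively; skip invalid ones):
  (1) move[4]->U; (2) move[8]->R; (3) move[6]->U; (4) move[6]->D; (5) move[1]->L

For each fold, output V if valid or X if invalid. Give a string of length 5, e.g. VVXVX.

Answer: VVVXX

Derivation:
Initial: DRRRRULUU -> [(0, 0), (0, -1), (1, -1), (2, -1), (3, -1), (4, -1), (4, 0), (3, 0), (3, 1), (3, 2)]
Fold 1: move[4]->U => DRRRUULUU VALID
Fold 2: move[8]->R => DRRRUULUR VALID
Fold 3: move[6]->U => DRRRUUUUR VALID
Fold 4: move[6]->D => DRRRUUDUR INVALID (collision), skipped
Fold 5: move[1]->L => DLRRUUUUR INVALID (collision), skipped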